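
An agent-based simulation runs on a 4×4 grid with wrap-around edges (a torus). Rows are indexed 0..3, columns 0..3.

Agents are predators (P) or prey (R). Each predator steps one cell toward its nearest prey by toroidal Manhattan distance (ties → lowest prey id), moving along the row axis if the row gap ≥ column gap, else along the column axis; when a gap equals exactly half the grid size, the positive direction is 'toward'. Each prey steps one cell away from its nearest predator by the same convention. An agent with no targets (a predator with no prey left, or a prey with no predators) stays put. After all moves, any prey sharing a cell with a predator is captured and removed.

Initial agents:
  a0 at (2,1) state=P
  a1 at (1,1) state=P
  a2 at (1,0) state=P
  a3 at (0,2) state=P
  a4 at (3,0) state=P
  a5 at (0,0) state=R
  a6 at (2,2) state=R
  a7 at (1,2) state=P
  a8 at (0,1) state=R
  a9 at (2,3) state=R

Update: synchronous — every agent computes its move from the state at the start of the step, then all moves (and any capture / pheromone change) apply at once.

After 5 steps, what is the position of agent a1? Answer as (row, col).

t=1: a0@(2,2):P a1@(0,1):P a2@(0,0):P a3@(0,1):P a4@(0,0):P a5@(3,0):R a6@(2,3):R a7@(2,2):P a8@(3,1):R
t=2: a0@(2,3):P a1@(3,1):P a2@(3,0):P a3@(3,1):P a4@(3,0):P a5@(2,0):R a6@(2,0):R a7@(2,3):P a8@(2,1):R
t=3: a0@(2,0):P a1@(2,1):P a2@(2,0):P a3@(2,1):P a4@(2,0):P a7@(2,0):P a8@(1,1):R
t=4: a0@(1,0):P a1@(1,1):P a2@(1,0):P a3@(1,1):P a4@(1,0):P a7@(1,0):P a8@(0,1):R
t=5: a0@(0,0):P a1@(0,1):P a2@(0,0):P a3@(0,1):P a4@(0,0):P a7@(0,0):P a8@(3,1):R

(0, 1)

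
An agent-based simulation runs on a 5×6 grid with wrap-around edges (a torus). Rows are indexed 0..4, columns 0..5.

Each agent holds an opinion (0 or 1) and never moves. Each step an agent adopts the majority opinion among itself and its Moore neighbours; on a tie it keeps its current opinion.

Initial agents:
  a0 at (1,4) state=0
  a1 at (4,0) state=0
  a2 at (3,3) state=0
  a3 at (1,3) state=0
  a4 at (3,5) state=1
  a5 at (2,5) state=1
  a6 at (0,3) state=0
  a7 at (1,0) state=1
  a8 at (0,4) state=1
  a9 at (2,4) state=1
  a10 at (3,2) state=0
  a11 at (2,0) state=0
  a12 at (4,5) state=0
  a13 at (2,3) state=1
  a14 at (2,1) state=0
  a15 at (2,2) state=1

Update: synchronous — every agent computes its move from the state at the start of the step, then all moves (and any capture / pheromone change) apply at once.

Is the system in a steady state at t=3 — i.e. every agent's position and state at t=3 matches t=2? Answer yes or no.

t=1: a0@(1,4):1 a1@(4,0):0 a2@(3,3):1 a3@(1,3):1 a4@(3,5):1 a5@(2,5):1 a6@(0,3):0 a7@(1,0):1 a8@(0,4):0 a9@(2,4):1 a10@(3,2):0 a11@(2,0):1 a12@(4,5):0 a13@(2,3):0 a14@(2,1):0 a15@(2,2):0
t=2: a0@(1,4):1 a1@(4,0):0 a2@(3,3):0 a3@(1,3):0 a4@(3,5):1 a5@(2,5):1 a6@(0,3):0 a7@(1,0):1 a8@(0,4):0 a9@(2,4):1 a10@(3,2):0 a11@(2,0):1 a12@(4,5):0 a13@(2,3):1 a14@(2,1):0 a15@(2,2):0
t=3: a0@(1,4):1 a1@(4,0):0 a2@(3,3):0 a3@(1,3):0 a4@(3,5):1 a5@(2,5):1 a6@(0,3):0 a7@(1,0):1 a8@(0,4):0 a9@(2,4):1 a10@(3,2):0 a11@(2,0):1 a12@(4,5):0 a13@(2,3):0 a14@(2,1):0 a15@(2,2):0

no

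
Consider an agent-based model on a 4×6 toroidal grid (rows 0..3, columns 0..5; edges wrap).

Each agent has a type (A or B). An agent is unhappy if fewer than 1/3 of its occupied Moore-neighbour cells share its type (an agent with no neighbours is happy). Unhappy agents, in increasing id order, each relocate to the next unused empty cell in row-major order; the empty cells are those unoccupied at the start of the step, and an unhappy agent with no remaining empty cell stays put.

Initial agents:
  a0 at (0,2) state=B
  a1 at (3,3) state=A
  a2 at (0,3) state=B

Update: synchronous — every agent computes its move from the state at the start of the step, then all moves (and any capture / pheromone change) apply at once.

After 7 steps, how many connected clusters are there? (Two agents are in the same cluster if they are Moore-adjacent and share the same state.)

t=1: a0@(0,2):B a1@(0,0):A a2@(0,3):B
t=2: (unchanged — steady state)

2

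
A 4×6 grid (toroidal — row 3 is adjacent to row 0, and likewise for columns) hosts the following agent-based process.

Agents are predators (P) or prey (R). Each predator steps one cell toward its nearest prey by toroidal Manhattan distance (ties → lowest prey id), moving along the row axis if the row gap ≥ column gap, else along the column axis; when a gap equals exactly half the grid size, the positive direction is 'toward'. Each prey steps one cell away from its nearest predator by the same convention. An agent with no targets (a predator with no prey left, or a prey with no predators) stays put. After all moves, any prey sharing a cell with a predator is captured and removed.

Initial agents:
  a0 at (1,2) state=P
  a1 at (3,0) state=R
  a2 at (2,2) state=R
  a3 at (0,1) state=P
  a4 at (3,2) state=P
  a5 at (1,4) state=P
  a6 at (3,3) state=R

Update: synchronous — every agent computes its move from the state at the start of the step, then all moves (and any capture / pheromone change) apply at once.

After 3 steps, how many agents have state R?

t=1: a0@(2,2):P a1@(2,0):R a2@(3,2):R a3@(3,1):P a4@(2,2):P a5@(1,3):P a6@(3,4):R
t=2: a0@(3,2):P a1@(2,5):R a2@(0,2):R a3@(3,2):P a4@(3,2):P a5@(2,3):P a6@(3,5):R
t=3: a0@(0,2):P a1@(2,0):R a2@(1,2):R a3@(0,2):P a4@(0,2):P a5@(2,4):P a6@(3,4):R

3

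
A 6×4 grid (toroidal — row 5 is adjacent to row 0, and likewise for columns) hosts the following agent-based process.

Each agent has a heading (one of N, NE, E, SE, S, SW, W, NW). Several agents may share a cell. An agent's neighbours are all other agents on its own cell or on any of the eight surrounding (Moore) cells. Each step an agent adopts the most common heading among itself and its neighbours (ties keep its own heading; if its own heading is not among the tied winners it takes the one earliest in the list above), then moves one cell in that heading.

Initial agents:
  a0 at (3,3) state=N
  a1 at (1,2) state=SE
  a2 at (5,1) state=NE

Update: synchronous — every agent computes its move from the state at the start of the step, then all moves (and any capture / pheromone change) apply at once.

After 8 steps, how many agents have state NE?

t=1: a0@(2,3):N a1@(2,3):SE a2@(4,2):NE
t=2: a0@(1,3):N a1@(3,0):SE a2@(3,3):NE
t=3: a0@(0,3):N a1@(4,1):SE a2@(2,0):NE
t=4: a0@(5,3):N a1@(5,2):SE a2@(1,1):NE
t=5: a0@(4,3):N a1@(0,3):SE a2@(0,2):NE
t=6: a0@(3,3):N a1@(1,0):SE a2@(5,3):NE
t=7: a0@(2,3):N a1@(2,1):SE a2@(4,0):NE
t=8: a0@(1,3):N a1@(3,2):SE a2@(3,1):NE

1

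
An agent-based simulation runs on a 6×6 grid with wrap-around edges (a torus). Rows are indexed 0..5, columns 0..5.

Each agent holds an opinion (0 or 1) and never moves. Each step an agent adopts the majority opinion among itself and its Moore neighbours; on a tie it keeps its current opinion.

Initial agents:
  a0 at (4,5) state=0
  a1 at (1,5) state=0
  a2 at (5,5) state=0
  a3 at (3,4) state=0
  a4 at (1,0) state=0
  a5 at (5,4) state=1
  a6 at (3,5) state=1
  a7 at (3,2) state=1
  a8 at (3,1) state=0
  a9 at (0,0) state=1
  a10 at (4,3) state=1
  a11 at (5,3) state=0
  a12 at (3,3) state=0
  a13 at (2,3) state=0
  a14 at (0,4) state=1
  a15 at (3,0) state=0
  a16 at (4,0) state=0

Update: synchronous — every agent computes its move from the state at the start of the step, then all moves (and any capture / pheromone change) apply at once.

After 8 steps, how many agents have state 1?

t=1: a0@(4,5):0 a1@(1,5):0 a2@(5,5):0 a3@(3,4):0 a4@(1,0):0 a5@(5,4):1 a6@(3,5):0 a7@(3,2):0 a8@(3,1):0 a9@(0,0):0 a10@(4,3):1 a11@(5,3):1 a12@(3,3):0 a13@(2,3):0 a14@(0,4):0 a15@(3,0):0 a16@(4,0):0
t=2: (unchanged — steady state)

3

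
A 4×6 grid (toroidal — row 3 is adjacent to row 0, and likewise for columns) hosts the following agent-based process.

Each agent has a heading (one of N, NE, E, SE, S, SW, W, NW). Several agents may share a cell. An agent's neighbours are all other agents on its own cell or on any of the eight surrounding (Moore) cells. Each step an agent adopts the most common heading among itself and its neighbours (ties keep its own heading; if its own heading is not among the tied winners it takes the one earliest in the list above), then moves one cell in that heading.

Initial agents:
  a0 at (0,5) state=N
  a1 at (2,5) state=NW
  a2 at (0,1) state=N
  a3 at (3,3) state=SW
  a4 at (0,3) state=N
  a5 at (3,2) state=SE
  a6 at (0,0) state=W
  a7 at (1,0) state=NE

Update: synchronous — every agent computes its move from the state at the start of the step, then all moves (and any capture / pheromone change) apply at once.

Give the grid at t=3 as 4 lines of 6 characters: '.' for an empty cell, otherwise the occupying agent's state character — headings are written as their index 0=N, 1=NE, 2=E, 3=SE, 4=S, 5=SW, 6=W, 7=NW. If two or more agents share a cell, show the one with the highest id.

t=1: a0@(3,5):N a1@(1,4):NW a2@(3,1):N a3@(0,2):SW a4@(3,3):N a5@(2,2):N a6@(3,0):N a7@(0,0):N
t=2: a0@(2,5):N a1@(0,3):NW a2@(2,1):N a3@(3,2):N a4@(2,3):N a5@(1,2):N a6@(2,0):N a7@(3,0):N
t=3: a0@(1,5):N a1@(3,3):N a2@(1,1):N a3@(2,2):N a4@(1,3):N a5@(0,2):N a6@(1,0):N a7@(2,0):N

..0...
00.0.0
0.0...
...0..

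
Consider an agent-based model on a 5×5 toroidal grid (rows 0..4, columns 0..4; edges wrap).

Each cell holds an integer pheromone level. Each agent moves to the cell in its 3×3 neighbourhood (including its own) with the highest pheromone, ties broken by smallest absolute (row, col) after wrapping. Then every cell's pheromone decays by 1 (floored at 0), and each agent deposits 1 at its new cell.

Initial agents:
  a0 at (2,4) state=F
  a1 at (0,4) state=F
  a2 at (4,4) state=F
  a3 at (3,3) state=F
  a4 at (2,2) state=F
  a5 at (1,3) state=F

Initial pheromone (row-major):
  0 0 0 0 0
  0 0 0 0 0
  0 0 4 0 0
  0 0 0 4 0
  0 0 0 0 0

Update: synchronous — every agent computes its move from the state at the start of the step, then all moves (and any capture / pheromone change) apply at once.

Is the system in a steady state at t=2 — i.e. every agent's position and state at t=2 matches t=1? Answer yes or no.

t=1: a0@(3,3) a1@(0,0) a2@(3,3) a3@(2,2) a4@(2,2) a5@(2,2) | pheromone: 1 0 0 0 0 / 0 0 0 0 0 / 0 0 6 0 0 / 0 0 0 5 0 / 0 0 0 0 0
t=2: a0@(2,2) a1@(0,0) a2@(2,2) a3@(2,2) a4@(2,2) a5@(2,2) | pheromone: 1 0 0 0 0 / 0 0 0 0 0 / 0 0 10 0 0 / 0 0 0 4 0 / 0 0 0 0 0

no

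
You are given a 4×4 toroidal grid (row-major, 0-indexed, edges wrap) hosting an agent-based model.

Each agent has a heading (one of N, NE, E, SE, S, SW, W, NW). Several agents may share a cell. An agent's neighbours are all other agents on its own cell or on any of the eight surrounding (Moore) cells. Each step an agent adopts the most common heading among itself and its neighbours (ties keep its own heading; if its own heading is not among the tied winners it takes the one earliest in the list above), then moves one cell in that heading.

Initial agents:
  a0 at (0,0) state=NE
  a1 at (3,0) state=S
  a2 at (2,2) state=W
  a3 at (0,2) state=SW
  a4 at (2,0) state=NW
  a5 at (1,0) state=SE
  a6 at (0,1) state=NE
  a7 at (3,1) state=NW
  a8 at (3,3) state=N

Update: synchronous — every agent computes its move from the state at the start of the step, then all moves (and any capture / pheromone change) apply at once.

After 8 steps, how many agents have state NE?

t=1: a0@(3,1):NE a1@(2,1):NE a2@(2,1):W a3@(1,1):SW a4@(1,3):NW a5@(0,1):NE a6@(3,2):NE a7@(2,0):NW a8@(2,3):N
t=2: a0@(2,2):NE a1@(1,2):NE a2@(1,2):NE a3@(0,2):NE a4@(0,2):NW a5@(3,2):NE a6@(2,3):NE a7@(1,3):NW a8@(1,2):NW
t=3: a0@(1,3):NE a1@(0,3):NE a2@(0,3):NE a3@(3,3):NE a4@(3,3):NE a5@(2,3):NE a6@(1,0):NE a7@(0,0):NE a8@(0,3):NE
t=4: a0@(0,0):NE a1@(3,0):NE a2@(3,0):NE a3@(2,0):NE a4@(2,0):NE a5@(1,0):NE a6@(0,1):NE a7@(3,1):NE a8@(3,0):NE
t=5: a0@(3,1):NE a1@(2,1):NE a2@(2,1):NE a3@(1,1):NE a4@(1,1):NE a5@(0,1):NE a6@(3,2):NE a7@(2,2):NE a8@(2,1):NE
t=6: a0@(2,2):NE a1@(1,2):NE a2@(1,2):NE a3@(0,2):NE a4@(0,2):NE a5@(3,2):NE a6@(2,3):NE a7@(1,3):NE a8@(1,2):NE
t=7: a0@(1,3):NE a1@(0,3):NE a2@(0,3):NE a3@(3,3):NE a4@(3,3):NE a5@(2,3):NE a6@(1,0):NE a7@(0,0):NE a8@(0,3):NE
t=8: a0@(0,0):NE a1@(3,0):NE a2@(3,0):NE a3@(2,0):NE a4@(2,0):NE a5@(1,0):NE a6@(0,1):NE a7@(3,1):NE a8@(3,0):NE

9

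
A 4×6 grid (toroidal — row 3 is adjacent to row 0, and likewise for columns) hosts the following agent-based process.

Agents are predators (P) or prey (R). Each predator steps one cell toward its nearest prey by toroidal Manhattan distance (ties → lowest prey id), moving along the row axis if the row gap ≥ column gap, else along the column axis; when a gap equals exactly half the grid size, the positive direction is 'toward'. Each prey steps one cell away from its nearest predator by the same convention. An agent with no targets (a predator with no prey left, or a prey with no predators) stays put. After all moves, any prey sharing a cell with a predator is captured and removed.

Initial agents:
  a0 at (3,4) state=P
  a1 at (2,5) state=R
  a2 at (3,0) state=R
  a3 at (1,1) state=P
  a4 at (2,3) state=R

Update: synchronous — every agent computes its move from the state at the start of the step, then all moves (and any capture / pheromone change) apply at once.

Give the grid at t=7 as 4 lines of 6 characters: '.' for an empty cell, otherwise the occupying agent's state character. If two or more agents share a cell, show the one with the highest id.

t=1: a0@(2,4):P a1@(1,5):R a2@(3,1):R a3@(1,0):P a4@(1,3):R
t=2: a0@(1,4):P a2@(2,1):R a3@(1,5):P a4@(0,3):R
t=3: a0@(0,4):P a2@(2,2):R a3@(1,0):P a4@(3,3):R
t=4: a0@(3,4):P a2@(2,3):R a3@(1,1):P a4@(2,3):R
t=5: a0@(2,4):P a2@(1,3):R a3@(1,2):P a4@(1,3):R
t=6: a0@(1,4):P a3@(1,3):P
t=7: (unchanged — steady state)

......
...PP.
......
......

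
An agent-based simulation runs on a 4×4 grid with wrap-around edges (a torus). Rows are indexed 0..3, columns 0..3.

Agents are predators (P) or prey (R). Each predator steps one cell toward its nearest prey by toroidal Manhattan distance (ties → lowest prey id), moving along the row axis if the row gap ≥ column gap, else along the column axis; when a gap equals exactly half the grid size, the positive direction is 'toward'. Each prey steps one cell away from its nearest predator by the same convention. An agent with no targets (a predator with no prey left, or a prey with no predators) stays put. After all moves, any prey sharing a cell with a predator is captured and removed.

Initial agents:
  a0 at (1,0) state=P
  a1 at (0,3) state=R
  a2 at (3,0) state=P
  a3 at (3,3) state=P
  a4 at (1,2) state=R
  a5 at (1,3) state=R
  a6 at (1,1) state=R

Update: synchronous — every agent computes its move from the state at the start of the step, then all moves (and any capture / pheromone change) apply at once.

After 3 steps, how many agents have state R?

0

t=1: a0@(1,3):P a2@(0,0):P a3@(0,3):P a4@(1,1):R a5@(1,2):R a6@(1,2):R
t=2: a0@(1,2):P a2@(1,0):P a3@(1,3):P a5@(1,1):R a6@(1,1):R
t=3: a0@(1,1):P a2@(1,1):P a3@(1,0):P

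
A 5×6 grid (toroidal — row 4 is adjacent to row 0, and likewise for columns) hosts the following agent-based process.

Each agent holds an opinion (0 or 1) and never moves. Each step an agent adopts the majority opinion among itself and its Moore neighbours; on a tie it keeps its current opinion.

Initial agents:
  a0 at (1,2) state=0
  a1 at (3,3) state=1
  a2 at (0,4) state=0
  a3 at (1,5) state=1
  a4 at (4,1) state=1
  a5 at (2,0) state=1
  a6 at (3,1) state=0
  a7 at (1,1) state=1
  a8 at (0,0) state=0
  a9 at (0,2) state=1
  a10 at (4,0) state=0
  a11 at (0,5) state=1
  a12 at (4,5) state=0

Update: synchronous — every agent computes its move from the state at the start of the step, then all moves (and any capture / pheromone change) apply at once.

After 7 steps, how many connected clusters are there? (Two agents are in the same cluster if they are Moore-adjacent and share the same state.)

t=1: a0@(1,2):1 a1@(3,3):1 a2@(0,4):0 a3@(1,5):1 a4@(4,1):0 a5@(2,0):1 a6@(3,1):0 a7@(1,1):1 a8@(0,0):1 a9@(0,2):1 a10@(4,0):0 a11@(0,5):0 a12@(4,5):0
t=2: a0@(1,2):1 a1@(3,3):1 a2@(0,4):0 a3@(1,5):1 a4@(4,1):0 a5@(2,0):1 a6@(3,1):0 a7@(1,1):1 a8@(0,0):0 a9@(0,2):1 a10@(4,0):0 a11@(0,5):0 a12@(4,5):0
t=3: a0@(1,2):1 a1@(3,3):1 a2@(0,4):0 a3@(1,5):0 a4@(4,1):0 a5@(2,0):1 a6@(3,1):0 a7@(1,1):1 a8@(0,0):0 a9@(0,2):1 a10@(4,0):0 a11@(0,5):0 a12@(4,5):0
t=4: (unchanged — steady state)

3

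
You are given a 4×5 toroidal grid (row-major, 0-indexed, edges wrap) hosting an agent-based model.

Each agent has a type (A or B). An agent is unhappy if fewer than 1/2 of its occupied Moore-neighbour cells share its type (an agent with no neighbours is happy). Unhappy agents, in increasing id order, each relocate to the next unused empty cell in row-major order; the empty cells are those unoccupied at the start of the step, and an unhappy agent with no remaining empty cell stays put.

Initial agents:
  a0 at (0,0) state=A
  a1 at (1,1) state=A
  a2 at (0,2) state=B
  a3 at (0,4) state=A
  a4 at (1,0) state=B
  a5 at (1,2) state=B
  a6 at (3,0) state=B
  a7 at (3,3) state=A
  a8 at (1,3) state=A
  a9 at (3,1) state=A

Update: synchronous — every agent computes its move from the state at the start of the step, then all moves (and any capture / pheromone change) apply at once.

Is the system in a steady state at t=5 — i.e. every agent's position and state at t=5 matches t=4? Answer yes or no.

no

t=1: a0@(0,0):A a1@(0,1):A a2@(0,3):B a3@(0,4):A a4@(1,4):B a5@(2,0):B a6@(2,1):B a7@(3,3):A a8@(2,2):A a9@(2,3):A
t=2: a0@(0,0):A a1@(0,1):A a2@(0,2):B a3@(0,4):A a4@(1,0):B a5@(2,0):B a6@(2,1):B a7@(3,3):A a8@(2,2):A a9@(2,3):A
t=3: a0@(0,0):A a1@(0,3):A a2@(1,1):B a3@(0,4):A a4@(1,2):B a5@(2,0):B a6@(2,1):B a7@(3,3):A a8@(2,2):A a9@(2,3):A
t=4: a0@(0,0):A a1@(0,3):A a2@(1,1):B a3@(0,4):A a4@(0,1):B a5@(2,0):B a6@(2,1):B a7@(3,3):A a8@(0,2):A a9@(2,3):A
t=5: a0@(1,0):A a1@(0,3):A a2@(1,1):B a3@(0,4):A a4@(1,2):B a5@(2,0):B a6@(2,1):B a7@(3,3):A a8@(0,2):A a9@(2,3):A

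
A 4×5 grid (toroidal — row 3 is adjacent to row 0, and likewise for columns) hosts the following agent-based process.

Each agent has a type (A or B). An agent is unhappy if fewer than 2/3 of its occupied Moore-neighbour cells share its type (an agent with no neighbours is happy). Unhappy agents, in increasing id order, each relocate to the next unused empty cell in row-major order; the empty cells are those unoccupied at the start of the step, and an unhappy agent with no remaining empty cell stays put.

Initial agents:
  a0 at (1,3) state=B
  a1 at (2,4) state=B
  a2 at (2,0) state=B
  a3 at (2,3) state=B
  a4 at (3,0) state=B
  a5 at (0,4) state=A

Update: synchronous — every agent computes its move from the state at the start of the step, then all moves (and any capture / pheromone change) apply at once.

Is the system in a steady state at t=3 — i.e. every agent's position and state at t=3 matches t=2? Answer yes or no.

no

t=1: a0@(1,3):B a1@(2,4):B a2@(2,0):B a3@(2,3):B a4@(3,0):B a5@(0,0):A
t=2: a0@(1,3):B a1@(2,4):B a2@(2,0):B a3@(2,3):B a4@(3,0):B a5@(0,1):A
t=3: a0@(1,3):B a1@(2,4):B a2@(2,0):B a3@(2,3):B a4@(3,0):B a5@(0,0):A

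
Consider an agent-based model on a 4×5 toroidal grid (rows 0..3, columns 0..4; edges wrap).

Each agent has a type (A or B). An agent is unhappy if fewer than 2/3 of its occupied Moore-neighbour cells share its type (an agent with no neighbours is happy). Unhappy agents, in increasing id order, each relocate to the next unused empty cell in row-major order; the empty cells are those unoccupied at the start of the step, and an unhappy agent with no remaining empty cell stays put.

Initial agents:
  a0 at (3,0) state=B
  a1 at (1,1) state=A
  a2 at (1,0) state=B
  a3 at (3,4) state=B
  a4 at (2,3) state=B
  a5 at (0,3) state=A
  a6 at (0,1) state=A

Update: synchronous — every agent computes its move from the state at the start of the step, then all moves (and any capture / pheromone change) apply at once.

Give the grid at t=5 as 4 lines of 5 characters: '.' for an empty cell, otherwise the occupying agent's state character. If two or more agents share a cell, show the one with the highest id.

B.AAB
B.A..
.....
....B

t=1: a0@(0,0):B a1@(0,2):A a2@(0,4):B a3@(3,4):B a4@(2,3):B a5@(1,2):A a6@(1,3):A
t=2: a0@(0,0):B a1@(0,2):A a2@(0,4):B a3@(3,4):B a4@(0,1):B a5@(1,2):A a6@(0,3):A
t=3: a0@(0,0):B a1@(0,2):A a2@(0,4):B a3@(3,4):B a4@(1,0):B a5@(1,2):A a6@(1,1):A
t=4: a0@(0,0):B a1@(0,2):A a2@(0,4):B a3@(3,4):B a4@(1,0):B a5@(1,2):A a6@(0,1):A
t=5: a0@(0,0):B a1@(0,2):A a2@(0,4):B a3@(3,4):B a4@(1,0):B a5@(1,2):A a6@(0,3):A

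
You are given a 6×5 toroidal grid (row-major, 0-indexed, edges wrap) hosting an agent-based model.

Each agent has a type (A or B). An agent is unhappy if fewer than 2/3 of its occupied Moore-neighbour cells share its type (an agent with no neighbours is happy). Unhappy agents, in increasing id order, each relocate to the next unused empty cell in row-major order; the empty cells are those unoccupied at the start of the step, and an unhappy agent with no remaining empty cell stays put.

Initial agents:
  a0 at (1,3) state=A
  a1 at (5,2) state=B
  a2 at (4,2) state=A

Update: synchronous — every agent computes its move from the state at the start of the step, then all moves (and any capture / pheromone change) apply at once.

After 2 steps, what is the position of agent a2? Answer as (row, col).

t=1: a0@(1,3):A a1@(0,0):B a2@(0,1):A
t=2: a0@(1,3):A a1@(0,2):B a2@(0,3):A

(0, 3)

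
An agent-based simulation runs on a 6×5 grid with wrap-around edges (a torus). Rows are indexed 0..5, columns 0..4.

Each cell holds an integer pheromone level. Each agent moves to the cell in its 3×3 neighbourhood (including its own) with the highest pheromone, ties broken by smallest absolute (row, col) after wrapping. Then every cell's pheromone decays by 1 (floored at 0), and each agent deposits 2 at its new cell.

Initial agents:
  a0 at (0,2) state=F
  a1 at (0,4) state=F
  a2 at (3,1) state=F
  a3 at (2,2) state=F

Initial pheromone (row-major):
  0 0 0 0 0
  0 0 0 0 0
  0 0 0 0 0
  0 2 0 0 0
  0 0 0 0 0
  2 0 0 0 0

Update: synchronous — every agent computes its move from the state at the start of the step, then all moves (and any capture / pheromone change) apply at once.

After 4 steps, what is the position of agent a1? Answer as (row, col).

(5, 0)

t=1: a0@(0,1) a1@(5,0) a2@(3,1) a3@(3,1) | pheromone: 0 2 0 0 0 / 0 0 0 0 0 / 0 0 0 0 0 / 0 5 0 0 0 / 0 0 0 0 0 / 3 0 0 0 0
t=2: a0@(5,0) a1@(5,0) a2@(3,1) a3@(3,1) | pheromone: 0 1 0 0 0 / 0 0 0 0 0 / 0 0 0 0 0 / 0 8 0 0 0 / 0 0 0 0 0 / 6 0 0 0 0
t=3: a0@(5,0) a1@(5,0) a2@(3,1) a3@(3,1) | pheromone: 0 0 0 0 0 / 0 0 0 0 0 / 0 0 0 0 0 / 0 11 0 0 0 / 0 0 0 0 0 / 9 0 0 0 0
t=4: a0@(5,0) a1@(5,0) a2@(3,1) a3@(3,1) | pheromone: 0 0 0 0 0 / 0 0 0 0 0 / 0 0 0 0 0 / 0 14 0 0 0 / 0 0 0 0 0 / 12 0 0 0 0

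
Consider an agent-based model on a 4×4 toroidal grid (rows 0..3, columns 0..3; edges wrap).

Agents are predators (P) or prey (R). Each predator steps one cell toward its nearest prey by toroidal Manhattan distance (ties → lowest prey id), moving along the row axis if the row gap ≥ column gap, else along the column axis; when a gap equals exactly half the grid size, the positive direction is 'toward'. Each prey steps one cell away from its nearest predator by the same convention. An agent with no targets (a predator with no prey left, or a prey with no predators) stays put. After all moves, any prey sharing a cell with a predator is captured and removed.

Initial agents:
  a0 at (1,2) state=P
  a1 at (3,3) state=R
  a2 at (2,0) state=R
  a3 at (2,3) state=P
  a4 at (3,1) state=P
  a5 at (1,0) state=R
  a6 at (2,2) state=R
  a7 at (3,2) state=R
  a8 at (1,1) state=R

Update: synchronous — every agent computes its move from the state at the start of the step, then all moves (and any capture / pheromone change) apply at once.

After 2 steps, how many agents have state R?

t=1: a0@(2,2):P a1@(0,3):R a2@(2,1):R a3@(3,3):P a4@(3,2):P a5@(1,3):R a8@(1,0):R
t=2: a0@(2,1):P a1@(1,3):R a2@(2,0):R a3@(0,3):P a4@(0,2):P a8@(1,3):R

3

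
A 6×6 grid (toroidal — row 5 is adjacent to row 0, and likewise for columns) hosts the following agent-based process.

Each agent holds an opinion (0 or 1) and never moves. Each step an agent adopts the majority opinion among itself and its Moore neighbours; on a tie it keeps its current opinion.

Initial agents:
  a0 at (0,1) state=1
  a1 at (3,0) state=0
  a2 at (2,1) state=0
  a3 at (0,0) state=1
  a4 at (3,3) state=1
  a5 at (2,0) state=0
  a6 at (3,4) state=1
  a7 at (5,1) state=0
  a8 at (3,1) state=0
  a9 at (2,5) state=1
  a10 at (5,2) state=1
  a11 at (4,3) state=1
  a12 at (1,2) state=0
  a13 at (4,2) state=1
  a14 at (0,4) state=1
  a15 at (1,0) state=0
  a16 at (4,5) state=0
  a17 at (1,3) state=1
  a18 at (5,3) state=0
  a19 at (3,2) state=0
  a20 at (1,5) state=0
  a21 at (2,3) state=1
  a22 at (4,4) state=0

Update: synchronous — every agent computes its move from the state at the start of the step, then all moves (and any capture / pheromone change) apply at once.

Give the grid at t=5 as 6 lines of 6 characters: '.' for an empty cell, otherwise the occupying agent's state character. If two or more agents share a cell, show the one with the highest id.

t=1: a0@(0,1):1 a1@(3,0):0 a2@(2,1):0 a3@(0,0):0 a4@(3,3):1 a5@(2,0):0 a6@(3,4):1 a7@(5,1):1 a8@(3,1):0 a9@(2,5):0 a10@(5,2):1 a11@(4,3):1 a12@(1,2):1 a13@(4,2):1 a14@(0,4):1 a15@(1,0):0 a16@(4,5):0 a17@(1,3):1 a18@(5,3):1 a19@(3,2):1 a20@(1,5):0 a21@(2,3):1 a22@(4,4):0
t=2: a0@(0,1):1 a1@(3,0):0 a2@(2,1):0 a3@(0,0):0 a4@(3,3):1 a5@(2,0):0 a6@(3,4):1 a7@(5,1):1 a8@(3,1):0 a9@(2,5):0 a10@(5,2):1 a11@(4,3):1 a12@(1,2):1 a13@(4,2):1 a14@(0,4):1 a15@(1,0):0 a16@(4,5):0 a17@(1,3):1 a18@(5,3):1 a19@(3,2):1 a20@(1,5):0 a21@(2,3):1 a22@(4,4):1
t=3: (unchanged — steady state)

01..1.
0.11.0
00.1.0
00111.
..1110
.111..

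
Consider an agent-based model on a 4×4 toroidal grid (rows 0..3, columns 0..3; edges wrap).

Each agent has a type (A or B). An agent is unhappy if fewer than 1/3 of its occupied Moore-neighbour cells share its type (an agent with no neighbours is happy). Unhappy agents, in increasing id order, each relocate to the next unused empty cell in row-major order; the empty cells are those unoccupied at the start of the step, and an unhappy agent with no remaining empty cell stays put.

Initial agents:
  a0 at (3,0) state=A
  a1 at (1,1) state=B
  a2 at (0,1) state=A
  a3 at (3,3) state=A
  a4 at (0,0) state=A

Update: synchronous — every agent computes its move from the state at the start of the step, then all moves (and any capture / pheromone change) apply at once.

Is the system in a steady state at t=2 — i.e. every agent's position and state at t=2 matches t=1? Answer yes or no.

no

t=1: a0@(3,0):A a1@(0,2):B a2@(0,1):A a3@(3,3):A a4@(0,0):A
t=2: a0@(3,0):A a1@(0,3):B a2@(0,1):A a3@(3,3):A a4@(0,0):A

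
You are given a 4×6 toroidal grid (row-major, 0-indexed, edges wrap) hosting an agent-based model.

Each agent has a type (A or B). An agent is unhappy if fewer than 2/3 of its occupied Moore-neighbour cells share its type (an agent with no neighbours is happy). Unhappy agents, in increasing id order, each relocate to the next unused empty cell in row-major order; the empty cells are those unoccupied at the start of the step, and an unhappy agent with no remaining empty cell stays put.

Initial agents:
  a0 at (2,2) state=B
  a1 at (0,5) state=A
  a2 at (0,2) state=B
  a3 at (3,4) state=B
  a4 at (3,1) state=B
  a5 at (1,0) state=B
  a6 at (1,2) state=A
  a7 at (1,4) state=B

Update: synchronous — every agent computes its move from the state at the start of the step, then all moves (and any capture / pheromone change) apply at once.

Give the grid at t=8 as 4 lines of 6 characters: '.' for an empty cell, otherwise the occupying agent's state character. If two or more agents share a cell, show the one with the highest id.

.AABBB
...BBB
......
......

t=1: a0@(0,0):B a1@(0,1):A a2@(0,3):B a3@(0,4):B a4@(3,1):B a5@(1,1):B a6@(1,3):A a7@(1,5):B
t=2: a0@(0,0):B a1@(0,2):A a2@(0,5):B a3@(0,4):B a4@(1,0):B a5@(1,2):B a6@(1,4):A a7@(1,5):B
t=3: a0@(0,0):B a1@(0,1):A a2@(0,5):B a3@(0,4):B a4@(1,0):B a5@(0,3):B a6@(1,1):A a7@(1,5):B
t=4: a0@(0,2):B a1@(1,2):A a2@(0,5):B a3@(0,4):B a4@(1,3):B a5@(0,3):B a6@(1,4):A a7@(1,5):B
t=5: a0@(0,2):B a1@(0,0):A a2@(0,5):B a3@(0,4):B a4@(0,1):B a5@(1,0):B a6@(1,1):A a7@(1,5):B
t=6: a0@(0,3):B a1@(1,2):A a2@(0,5):B a3@(0,4):B a4@(1,3):B a5@(1,4):B a6@(2,0):A a7@(1,5):B
t=7: a0@(0,3):B a1@(0,0):A a2@(0,5):B a3@(0,4):B a4@(1,3):B a5@(1,4):B a6@(0,1):A a7@(1,5):B
t=8: a0@(0,3):B a1@(0,2):A a2@(0,5):B a3@(0,4):B a4@(1,3):B a5@(1,4):B a6@(0,1):A a7@(1,5):B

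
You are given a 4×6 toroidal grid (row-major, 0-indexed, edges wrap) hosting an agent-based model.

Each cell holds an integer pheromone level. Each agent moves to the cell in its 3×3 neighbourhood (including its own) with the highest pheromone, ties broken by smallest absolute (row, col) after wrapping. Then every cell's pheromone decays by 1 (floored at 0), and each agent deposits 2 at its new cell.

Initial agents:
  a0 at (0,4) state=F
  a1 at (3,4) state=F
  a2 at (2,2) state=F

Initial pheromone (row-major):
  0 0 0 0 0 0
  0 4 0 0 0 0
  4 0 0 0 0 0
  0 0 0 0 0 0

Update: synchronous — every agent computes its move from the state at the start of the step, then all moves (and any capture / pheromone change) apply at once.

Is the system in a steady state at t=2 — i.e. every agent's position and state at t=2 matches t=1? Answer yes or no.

yes

t=1: a0@(0,3) a1@(0,3) a2@(1,1) | pheromone: 0 0 0 4 0 0 / 0 5 0 0 0 0 / 3 0 0 0 0 0 / 0 0 0 0 0 0
t=2: a0@(0,3) a1@(0,3) a2@(1,1) | pheromone: 0 0 0 7 0 0 / 0 6 0 0 0 0 / 2 0 0 0 0 0 / 0 0 0 0 0 0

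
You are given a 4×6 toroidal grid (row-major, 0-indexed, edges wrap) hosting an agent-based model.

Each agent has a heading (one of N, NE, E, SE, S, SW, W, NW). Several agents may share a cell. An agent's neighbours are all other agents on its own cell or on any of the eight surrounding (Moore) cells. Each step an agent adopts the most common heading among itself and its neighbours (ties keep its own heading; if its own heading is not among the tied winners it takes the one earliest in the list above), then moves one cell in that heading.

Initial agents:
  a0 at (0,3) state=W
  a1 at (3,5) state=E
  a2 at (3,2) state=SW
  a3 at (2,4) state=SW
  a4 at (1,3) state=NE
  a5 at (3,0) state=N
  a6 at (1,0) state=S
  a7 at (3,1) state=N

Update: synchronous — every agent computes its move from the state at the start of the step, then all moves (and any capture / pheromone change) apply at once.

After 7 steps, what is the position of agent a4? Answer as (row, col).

(2, 1)

t=1: a0@(0,2):W a1@(3,0):E a2@(0,1):SW a3@(3,3):SW a4@(0,4):NE a5@(2,0):N a6@(2,0):S a7@(2,1):N
t=2: a0@(1,1):SW a1@(2,0):N a2@(1,0):SW a3@(0,2):SW a4@(3,5):NE a5@(1,0):N a6@(1,0):N a7@(1,1):N
t=3: a0@(0,1):N a1@(1,0):N a2@(0,0):N a3@(1,1):SW a4@(2,0):NE a5@(0,0):N a6@(0,0):N a7@(0,1):N
t=4: a0@(3,1):N a1@(0,0):N a2@(3,0):N a3@(0,1):N a4@(1,1):NE a5@(3,0):N a6@(3,0):N a7@(3,1):N
t=5: a0@(2,1):N a1@(3,0):N a2@(2,0):N a3@(3,1):N a4@(0,1):N a5@(2,0):N a6@(2,0):N a7@(2,1):N
t=6: a0@(1,1):N a1@(2,0):N a2@(1,0):N a3@(2,1):N a4@(3,1):N a5@(1,0):N a6@(1,0):N a7@(1,1):N
t=7: a0@(0,1):N a1@(1,0):N a2@(0,0):N a3@(1,1):N a4@(2,1):N a5@(0,0):N a6@(0,0):N a7@(0,1):N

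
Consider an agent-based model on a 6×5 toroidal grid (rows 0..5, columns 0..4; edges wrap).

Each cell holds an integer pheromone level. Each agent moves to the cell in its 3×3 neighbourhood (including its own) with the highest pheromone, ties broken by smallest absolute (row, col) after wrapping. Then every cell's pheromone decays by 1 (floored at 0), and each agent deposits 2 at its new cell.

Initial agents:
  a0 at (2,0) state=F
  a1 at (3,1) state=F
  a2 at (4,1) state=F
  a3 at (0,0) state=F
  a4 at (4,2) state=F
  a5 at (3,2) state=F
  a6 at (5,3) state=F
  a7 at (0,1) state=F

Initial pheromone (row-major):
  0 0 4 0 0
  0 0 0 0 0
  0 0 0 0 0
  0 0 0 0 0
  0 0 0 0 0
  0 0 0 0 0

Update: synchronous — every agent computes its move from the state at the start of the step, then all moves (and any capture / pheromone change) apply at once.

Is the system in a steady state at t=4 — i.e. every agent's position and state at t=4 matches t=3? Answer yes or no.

no

t=1: a0@(1,0) a1@(2,0) a2@(3,0) a3@(0,0) a4@(3,1) a5@(2,1) a6@(0,2) a7@(0,2) | pheromone: 2 0 7 0 0 / 2 0 0 0 0 / 2 2 0 0 0 / 2 2 0 0 0 / 0 0 0 0 0 / 0 0 0 0 0
t=2: a0@(0,0) a1@(1,0) a2@(2,0) a3@(0,0) a4@(2,0) a5@(1,0) a6@(0,2) a7@(0,2) | pheromone: 5 0 10 0 0 / 5 0 0 0 0 / 5 1 0 0 0 / 1 1 0 0 0 / 0 0 0 0 0 / 0 0 0 0 0
t=3: a0@(0,0) a1@(0,0) a2@(1,0) a3@(0,0) a4@(1,0) a5@(0,0) a6@(0,2) a7@(0,2) | pheromone: 12 0 13 0 0 / 8 0 0 0 0 / 4 0 0 0 0 / 0 0 0 0 0 / 0 0 0 0 0 / 0 0 0 0 0
t=4: a0@(0,0) a1@(0,0) a2@(0,0) a3@(0,0) a4@(0,0) a5@(0,0) a6@(0,2) a7@(0,2) | pheromone: 23 0 16 0 0 / 7 0 0 0 0 / 3 0 0 0 0 / 0 0 0 0 0 / 0 0 0 0 0 / 0 0 0 0 0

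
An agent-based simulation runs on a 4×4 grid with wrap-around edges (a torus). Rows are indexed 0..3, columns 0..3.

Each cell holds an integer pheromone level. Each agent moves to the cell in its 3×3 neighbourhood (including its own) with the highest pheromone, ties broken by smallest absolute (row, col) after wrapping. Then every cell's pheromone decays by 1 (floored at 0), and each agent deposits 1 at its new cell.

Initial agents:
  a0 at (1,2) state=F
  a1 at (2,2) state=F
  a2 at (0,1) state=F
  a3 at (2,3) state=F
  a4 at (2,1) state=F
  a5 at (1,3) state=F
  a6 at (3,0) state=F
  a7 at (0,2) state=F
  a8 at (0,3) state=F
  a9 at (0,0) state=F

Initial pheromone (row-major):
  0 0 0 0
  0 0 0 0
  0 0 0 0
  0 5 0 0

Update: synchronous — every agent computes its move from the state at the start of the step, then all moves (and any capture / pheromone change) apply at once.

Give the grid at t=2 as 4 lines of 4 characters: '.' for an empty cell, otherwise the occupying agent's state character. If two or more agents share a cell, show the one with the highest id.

t=1: a0@(0,1) a1@(3,1) a2@(3,1) a3@(1,0) a4@(3,1) a5@(0,0) a6@(3,1) a7@(3,1) a8@(0,0) a9@(3,1) | pheromone: 2 1 0 0 / 1 0 0 0 / 0 0 0 0 / 0 10 0 0
t=2: a0@(3,1) a1@(3,1) a2@(3,1) a3@(0,0) a4@(3,1) a5@(3,1) a6@(3,1) a7@(3,1) a8@(3,1) a9@(3,1) | pheromone: 2 0 0 0 / 0 0 0 0 / 0 0 0 0 / 0 18 0 0

F...
....
....
.F..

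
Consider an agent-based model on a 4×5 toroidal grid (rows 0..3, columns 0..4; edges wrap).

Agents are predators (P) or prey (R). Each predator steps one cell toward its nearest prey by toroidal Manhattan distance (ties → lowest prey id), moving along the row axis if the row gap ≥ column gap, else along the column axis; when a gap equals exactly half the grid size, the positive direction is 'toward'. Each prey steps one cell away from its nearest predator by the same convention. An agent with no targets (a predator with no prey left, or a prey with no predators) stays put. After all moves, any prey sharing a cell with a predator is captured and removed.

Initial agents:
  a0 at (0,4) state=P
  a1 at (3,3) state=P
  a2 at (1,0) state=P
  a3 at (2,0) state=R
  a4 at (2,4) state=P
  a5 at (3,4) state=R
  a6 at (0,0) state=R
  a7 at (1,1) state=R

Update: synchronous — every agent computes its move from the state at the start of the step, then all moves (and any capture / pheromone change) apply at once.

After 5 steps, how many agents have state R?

4

t=1: a0@(3,4):P a1@(3,4):P a2@(2,0):P a3@(3,0):R a4@(2,0):P a5@(2,4):R a6@(0,1):R a7@(1,2):R
t=2: a0@(3,0):P a1@(3,0):P a2@(3,0):P a3@(3,1):R a4@(3,0):P a5@(1,4):R a6@(0,2):R a7@(1,3):R
t=3: a0@(3,1):P a1@(3,1):P a2@(3,1):P a3@(3,2):R a4@(3,1):P a5@(0,4):R a6@(0,3):R a7@(0,3):R
t=4: a0@(3,2):P a1@(3,2):P a2@(3,2):P a3@(3,3):R a4@(3,2):P a5@(0,3):R a6@(0,4):R a7@(0,4):R
t=5: a0@(3,3):P a1@(3,3):P a2@(3,3):P a3@(3,4):R a4@(3,3):P a5@(1,3):R a6@(0,0):R a7@(0,0):R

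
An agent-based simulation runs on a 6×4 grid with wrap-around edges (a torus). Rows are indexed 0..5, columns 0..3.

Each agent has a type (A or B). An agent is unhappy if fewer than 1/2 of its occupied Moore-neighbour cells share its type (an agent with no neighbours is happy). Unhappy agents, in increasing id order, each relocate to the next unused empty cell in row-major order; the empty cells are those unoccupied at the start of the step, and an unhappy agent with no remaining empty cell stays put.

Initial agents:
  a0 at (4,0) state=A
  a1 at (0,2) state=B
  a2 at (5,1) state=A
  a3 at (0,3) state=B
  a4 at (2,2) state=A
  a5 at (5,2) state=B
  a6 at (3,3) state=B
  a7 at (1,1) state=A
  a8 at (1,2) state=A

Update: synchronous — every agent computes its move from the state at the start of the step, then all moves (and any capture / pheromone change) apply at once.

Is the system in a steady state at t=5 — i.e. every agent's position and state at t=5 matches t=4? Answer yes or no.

t=1: a0@(4,0):A a1@(0,0):B a2@(0,1):A a3@(0,3):B a4@(2,2):A a5@(5,2):B a6@(1,0):B a7@(1,1):A a8@(1,2):A
t=2: a0@(4,0):A a1@(0,0):B a2@(0,2):A a3@(0,3):B a4@(2,2):A a5@(5,2):B a6@(1,0):B a7@(1,1):A a8@(1,2):A
t=3: (unchanged — steady state)

yes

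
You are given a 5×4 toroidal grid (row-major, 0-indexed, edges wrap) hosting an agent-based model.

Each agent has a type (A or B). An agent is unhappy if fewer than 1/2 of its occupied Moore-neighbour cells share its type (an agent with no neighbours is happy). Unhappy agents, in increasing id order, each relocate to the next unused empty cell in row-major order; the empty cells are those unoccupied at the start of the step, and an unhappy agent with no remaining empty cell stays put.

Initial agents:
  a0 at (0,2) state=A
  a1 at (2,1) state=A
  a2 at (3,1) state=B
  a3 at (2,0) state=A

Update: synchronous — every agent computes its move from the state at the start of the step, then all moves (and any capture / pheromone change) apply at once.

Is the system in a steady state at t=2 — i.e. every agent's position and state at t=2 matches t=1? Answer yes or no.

yes

t=1: a0@(0,2):A a1@(2,1):A a2@(0,0):B a3@(2,0):A
t=2: (unchanged — steady state)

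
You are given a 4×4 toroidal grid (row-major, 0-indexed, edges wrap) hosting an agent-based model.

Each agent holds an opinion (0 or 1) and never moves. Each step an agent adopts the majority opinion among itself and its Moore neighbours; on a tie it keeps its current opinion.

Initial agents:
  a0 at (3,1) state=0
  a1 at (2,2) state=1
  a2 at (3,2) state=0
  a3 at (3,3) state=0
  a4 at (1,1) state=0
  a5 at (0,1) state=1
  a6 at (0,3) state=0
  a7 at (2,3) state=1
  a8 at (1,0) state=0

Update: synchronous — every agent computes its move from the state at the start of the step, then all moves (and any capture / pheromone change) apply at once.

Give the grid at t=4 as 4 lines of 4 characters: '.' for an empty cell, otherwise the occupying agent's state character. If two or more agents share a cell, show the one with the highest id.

.0.0
00..
..00
.000

t=1: a0@(3,1):0 a1@(2,2):0 a2@(3,2):0 a3@(3,3):0 a4@(1,1):0 a5@(0,1):0 a6@(0,3):0 a7@(2,3):0 a8@(1,0):0
t=2: (unchanged — steady state)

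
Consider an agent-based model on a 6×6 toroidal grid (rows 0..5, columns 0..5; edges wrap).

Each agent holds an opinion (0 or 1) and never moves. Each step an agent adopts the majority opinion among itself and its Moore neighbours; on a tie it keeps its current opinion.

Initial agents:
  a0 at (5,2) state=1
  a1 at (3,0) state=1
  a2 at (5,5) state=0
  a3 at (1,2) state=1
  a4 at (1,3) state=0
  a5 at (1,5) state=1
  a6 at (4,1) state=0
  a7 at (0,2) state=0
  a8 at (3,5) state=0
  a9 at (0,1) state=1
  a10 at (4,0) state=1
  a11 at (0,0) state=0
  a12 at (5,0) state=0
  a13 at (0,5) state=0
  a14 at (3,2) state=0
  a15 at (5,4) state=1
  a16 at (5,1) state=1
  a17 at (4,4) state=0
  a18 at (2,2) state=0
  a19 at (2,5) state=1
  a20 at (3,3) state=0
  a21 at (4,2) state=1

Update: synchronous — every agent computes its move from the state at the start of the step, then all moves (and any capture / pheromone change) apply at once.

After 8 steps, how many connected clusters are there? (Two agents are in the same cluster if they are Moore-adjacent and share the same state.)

t=1: a0@(5,2):1 a1@(3,0):1 a2@(5,5):0 a3@(1,2):0 a4@(1,3):0 a5@(1,5):1 a6@(4,1):1 a7@(0,2):1 a8@(3,5):1 a9@(0,1):1 a10@(4,0):0 a11@(0,0):0 a12@(5,0):0 a13@(0,5):0 a14@(3,2):0 a15@(5,4):0 a16@(5,1):1 a17@(4,4):0 a18@(2,2):0 a19@(2,5):1 a20@(3,3):0 a21@(4,2):1
t=2: a0@(5,2):1 a1@(3,0):1 a2@(5,5):0 a3@(1,2):0 a4@(1,3):0 a5@(1,5):1 a6@(4,1):1 a7@(0,2):1 a8@(3,5):1 a9@(0,1):1 a10@(4,0):1 a11@(0,0):0 a12@(5,0):0 a13@(0,5):0 a14@(3,2):0 a15@(5,4):0 a16@(5,1):1 a17@(4,4):0 a18@(2,2):0 a19@(2,5):1 a20@(3,3):0 a21@(4,2):1
t=3: (unchanged — steady state)

2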